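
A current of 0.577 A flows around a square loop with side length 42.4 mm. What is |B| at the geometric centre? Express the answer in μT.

Each side is a finite straight segment at perpendicular distance d = a/(2 tan(π/4)) = 0.0212 m from the centre, with end-angles ±π/4.
One side contributes B₁ = (μ₀I/4πd)·2 sin(π/4) = 3.85×10⁻⁶ T.
All 4 sides add in the same direction: B = 4 × 3.85×10⁻⁶ = 1.54×10⁻⁵ T.

B ≈ 15.4 μT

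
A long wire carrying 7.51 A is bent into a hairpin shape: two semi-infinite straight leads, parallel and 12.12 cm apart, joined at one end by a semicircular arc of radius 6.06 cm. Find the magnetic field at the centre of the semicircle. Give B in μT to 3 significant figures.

The semicircular arc contributes B_arc = μ₀I·π/(4πR) = μ₀I/(4R) = 3.89×10⁻⁵ T.
Each semi-infinite lead is at perpendicular distance R = 0.0606 m from the centre, with the perpendicular foot at its near end, so it contributes μ₀I/(4πR); both point the same way, together 2.48×10⁻⁵ T.
Arc and leads all point the same direction: B = 3.89×10⁻⁵ + 2.48×10⁻⁵ = 6.37×10⁻⁵ T.

B ≈ 63.7 μT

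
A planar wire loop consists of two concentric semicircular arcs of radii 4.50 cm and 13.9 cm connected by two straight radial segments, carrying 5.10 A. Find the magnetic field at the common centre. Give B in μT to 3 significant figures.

The radial connectors point toward the centre, so dl × r̂ = 0 and they contribute nothing.
Each semicircle gives μ₀I/(4R): inner arc 3.56×10⁻⁵ T, outer arc 1.15×10⁻⁵ T.
The two arcs carry current in opposite angular senses, so their fields oppose: B = |3.56×10⁻⁵ − 1.15×10⁻⁵| = 2.41×10⁻⁵ T.

B ≈ 24.1 μT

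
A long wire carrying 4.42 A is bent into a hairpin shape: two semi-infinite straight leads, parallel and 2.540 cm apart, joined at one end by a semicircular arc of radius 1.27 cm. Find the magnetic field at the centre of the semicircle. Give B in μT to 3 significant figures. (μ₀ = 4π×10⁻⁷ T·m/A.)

B ≈ 179 μT

The semicircular arc contributes B_arc = μ₀I·π/(4πR) = μ₀I/(4R) = 1.09×10⁻⁴ T.
Each semi-infinite lead is at perpendicular distance R = 0.0127 m from the centre, with the perpendicular foot at its near end, so it contributes μ₀I/(4πR); both point the same way, together 6.96×10⁻⁵ T.
Arc and leads all point the same direction: B = 1.09×10⁻⁴ + 6.96×10⁻⁵ = 1.79×10⁻⁴ T.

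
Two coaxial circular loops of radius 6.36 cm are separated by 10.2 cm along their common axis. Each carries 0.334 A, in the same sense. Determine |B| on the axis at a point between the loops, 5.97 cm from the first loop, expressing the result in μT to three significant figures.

B ≈ 3.18 μT

Each loop contributes B = μ₀IR²/[2(R²+z²)^(3/2)] on the axis, with z measured from that loop.
Loop 1 (z = 0.0597 m): B₁ = 1.28×10⁻⁶ T. Loop 2 (z = 0.0423 m): B₂ = 1.90×10⁻⁶ T.
The fields add: B = B₁ + B₂ = 3.18×10⁻⁶ T.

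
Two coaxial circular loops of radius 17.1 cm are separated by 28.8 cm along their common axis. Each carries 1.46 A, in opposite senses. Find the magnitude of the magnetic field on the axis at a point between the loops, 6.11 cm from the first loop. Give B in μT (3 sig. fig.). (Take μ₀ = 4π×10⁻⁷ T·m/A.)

Each loop contributes B = μ₀IR²/[2(R²+z²)^(3/2)] on the axis, with z measured from that loop.
Loop 1 (z = 0.0611 m): B₁ = 4.48×10⁻⁶ T. Loop 2 (z = 0.2269 m): B₂ = 1.17×10⁻⁶ T.
The fields oppose: B = |B₁ − B₂| = 3.31×10⁻⁶ T.

B ≈ 3.31 μT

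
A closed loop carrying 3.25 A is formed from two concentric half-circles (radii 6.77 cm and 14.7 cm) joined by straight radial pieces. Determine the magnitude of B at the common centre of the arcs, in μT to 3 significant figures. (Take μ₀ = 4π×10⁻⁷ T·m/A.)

B ≈ 8.14 μT

The radial connectors point toward the centre, so dl × r̂ = 0 and they contribute nothing.
Each semicircle gives μ₀I/(4R): inner arc 1.51×10⁻⁵ T, outer arc 6.95×10⁻⁶ T.
The two arcs carry current in opposite angular senses, so their fields oppose: B = |1.51×10⁻⁵ − 6.95×10⁻⁶| = 8.14×10⁻⁶ T.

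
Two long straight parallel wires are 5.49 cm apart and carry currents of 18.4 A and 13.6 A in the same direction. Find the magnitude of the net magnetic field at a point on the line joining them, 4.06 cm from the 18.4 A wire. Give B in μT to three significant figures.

Each long wire gives B = μ₀I/(2πd). Distances are d₁ = 0.0406 m and d₂ = 0.0143 m.
B₁ = 9.06×10⁻⁵ T, B₂ = 1.90×10⁻⁴ T.
Between parallel currents the two contributions point in opposite directions, so they subtract. B = |B₁ − B₂| = |9.06×10⁻⁵ − 1.90×10⁻⁴| = 9.96×10⁻⁵ T.

B ≈ 99.6 μT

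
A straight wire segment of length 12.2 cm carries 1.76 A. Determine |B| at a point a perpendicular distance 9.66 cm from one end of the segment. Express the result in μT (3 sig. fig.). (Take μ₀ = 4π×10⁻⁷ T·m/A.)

B ≈ 1.43 μT

For a finite straight segment, B = (μ₀I/4πd)(sinθ₁ + sinθ₂), where θ₁, θ₂ are the angles from the perpendicular to each end.
The perpendicular foot is at one end, so the two end-offsets along the wire are 0 and L = 0.122 m.
sinθ₁ = 0/√(0²+0.0966²) = 0.0000; sinθ₂ = 0.122/√(0.122²+0.0966²) = 0.7840.
B = (4π×10⁻⁷ × 1.76) / (4π × 0.0966) × (0.0000 + 0.7840) = 1.43×10⁻⁶ T.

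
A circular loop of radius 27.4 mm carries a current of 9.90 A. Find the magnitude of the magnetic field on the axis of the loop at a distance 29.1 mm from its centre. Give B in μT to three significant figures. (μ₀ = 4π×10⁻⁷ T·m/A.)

B ≈ 73.1 μT

On the axis of a circular loop, B = μ₀IR² / [2(R²+z²)^(3/2)].
R² + z² = (0.0274)² + (0.0291)² = 0.001598 m², and (R²+z²)^(3/2) = 6.39×10⁻⁵ m³.
B = (4π×10⁻⁷ × 9.90 × 0.0007508) / (2 × 6.39×10⁻⁵) = 7.31×10⁻⁵ T.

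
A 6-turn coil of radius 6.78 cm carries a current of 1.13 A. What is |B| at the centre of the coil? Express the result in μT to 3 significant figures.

For an N-turn flat coil, B = Nμ₀I/(2R) with R = 0.0678 m.
B = 6 × 1.05×10⁻⁵ T = 6.28×10⁻⁵ T.

B ≈ 62.8 μT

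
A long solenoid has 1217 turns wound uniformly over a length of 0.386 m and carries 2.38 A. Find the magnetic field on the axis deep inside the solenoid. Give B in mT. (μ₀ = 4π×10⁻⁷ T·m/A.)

Inside a long solenoid, B = μ₀nI with n = 3153 turns/m.
B = 4π×10⁻⁷ × 3153 × 2.38 = 9.43×10⁻³ T.

B ≈ 9.43 mT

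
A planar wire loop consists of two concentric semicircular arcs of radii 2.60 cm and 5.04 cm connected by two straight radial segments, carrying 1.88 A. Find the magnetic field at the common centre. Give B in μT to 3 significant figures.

The radial connectors point toward the centre, so dl × r̂ = 0 and they contribute nothing.
Each semicircle gives μ₀I/(4R): inner arc 2.27×10⁻⁵ T, outer arc 1.17×10⁻⁵ T.
The two arcs carry current in opposite angular senses, so their fields oppose: B = |2.27×10⁻⁵ − 1.17×10⁻⁵| = 1.10×10⁻⁵ T.

B ≈ 11.0 μT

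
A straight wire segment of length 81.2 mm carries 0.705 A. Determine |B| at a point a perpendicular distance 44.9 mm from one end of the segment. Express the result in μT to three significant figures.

For a finite straight segment, B = (μ₀I/4πd)(sinθ₁ + sinθ₂), where θ₁, θ₂ are the angles from the perpendicular to each end.
The perpendicular foot is at one end, so the two end-offsets along the wire are 0 and L = 0.0812 m.
sinθ₁ = 0/√(0²+0.0449²) = 0.0000; sinθ₂ = 0.0812/√(0.0812²+0.0449²) = 0.8751.
B = (4π×10⁻⁷ × 0.705) / (4π × 0.0449) × (0.0000 + 0.8751) = 1.37×10⁻⁶ T.

B ≈ 1.37 μT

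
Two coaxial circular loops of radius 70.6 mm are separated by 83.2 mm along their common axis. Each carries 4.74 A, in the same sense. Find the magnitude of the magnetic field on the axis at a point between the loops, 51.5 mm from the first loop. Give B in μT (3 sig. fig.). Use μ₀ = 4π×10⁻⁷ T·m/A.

B ≈ 54.3 μT

Each loop contributes B = μ₀IR²/[2(R²+z²)^(3/2)] on the axis, with z measured from that loop.
Loop 1 (z = 0.0515 m): B₁ = 2.22×10⁻⁵ T. Loop 2 (z = 0.0317 m): B₂ = 3.20×10⁻⁵ T.
The fields add: B = B₁ + B₂ = 5.43×10⁻⁵ T.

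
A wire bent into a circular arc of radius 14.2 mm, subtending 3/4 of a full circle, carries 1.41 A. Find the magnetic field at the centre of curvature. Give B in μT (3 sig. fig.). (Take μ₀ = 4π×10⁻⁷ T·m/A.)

B ≈ 46.8 μT

The Biot–Savart field of a circular arc at its centre is B = μ₀Iφ/(4πR), with φ = 4.712 rad.
B = (4π×10⁻⁷ × 1.41 × 4.712) / (4π × 0.0142) = 4.68×10⁻⁵ T.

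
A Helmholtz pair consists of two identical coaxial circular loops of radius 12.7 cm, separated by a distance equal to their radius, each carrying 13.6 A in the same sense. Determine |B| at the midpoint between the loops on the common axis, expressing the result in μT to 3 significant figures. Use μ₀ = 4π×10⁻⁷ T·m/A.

B ≈ 96.3 μT

Each loop contributes B = μ₀IR²/[2(R²+z²)^(3/2)] on the axis, with z measured from that loop.
Loop 1 (z = 0.0635 m): B₁ = 4.81×10⁻⁵ T. Loop 2 (z = 0.0635 m): B₂ = 4.81×10⁻⁵ T.
The fields add: B = B₁ + B₂ = 9.63×10⁻⁵ T.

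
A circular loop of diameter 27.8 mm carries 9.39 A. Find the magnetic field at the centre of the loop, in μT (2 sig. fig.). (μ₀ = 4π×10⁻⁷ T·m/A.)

B ≈ 420 μT

At the centre of a circular loop the Biot–Savart law gives B = μ₀I/(2R) (so R = 0.0139 m).
B = (4π×10⁻⁷ × 9.39) / (2 × 0.0139) = 4.24×10⁻⁴ T.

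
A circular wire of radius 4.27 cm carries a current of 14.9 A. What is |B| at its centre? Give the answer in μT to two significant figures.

B ≈ 220 μT

At the centre of a circular loop the Biot–Savart law gives B = μ₀I/(2R).
B = (4π×10⁻⁷ × 14.9) / (2 × 0.0427) = 2.19×10⁻⁴ T.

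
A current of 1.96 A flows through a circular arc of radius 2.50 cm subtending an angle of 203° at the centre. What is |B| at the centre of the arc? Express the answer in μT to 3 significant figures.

The Biot–Savart field of a circular arc at its centre is B = μ₀Iφ/(4πR), with φ = 3.543 rad.
B = (4π×10⁻⁷ × 1.96 × 3.543) / (4π × 0.025) = 2.78×10⁻⁵ T.

B ≈ 27.8 μT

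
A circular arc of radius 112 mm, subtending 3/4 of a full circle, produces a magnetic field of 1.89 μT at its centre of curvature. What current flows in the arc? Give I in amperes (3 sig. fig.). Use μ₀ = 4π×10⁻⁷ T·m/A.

For a circular arc, B = μ₀Iφ/(4πR) with φ in radians; here φ = 4.712 rad.
So I = 4πRB/(μ₀φ) = 4π × 0.112 × 1.89×10⁻⁶ / (4π×10⁻⁷ × 4.712) = 0.449 A.

I ≈ 0.449 A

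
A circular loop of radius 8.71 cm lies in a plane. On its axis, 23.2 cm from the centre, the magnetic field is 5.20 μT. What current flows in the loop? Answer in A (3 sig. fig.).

On the axis of a loop, B = μ₀IR²/[2(R²+z²)^(3/2)], so I = 2B(R²+z²)^(3/2)/(μ₀R²).
R² + z² = 0.007586 + 0.05382 = 0.06141 m²; raised to 3/2 gives 1.52×10⁻² m³.
I = 2 × 5.20×10⁻⁶ × 1.52×10⁻² / (1.26×10⁻⁶ × 0.007586) = 16.6 A.

I ≈ 16.6 A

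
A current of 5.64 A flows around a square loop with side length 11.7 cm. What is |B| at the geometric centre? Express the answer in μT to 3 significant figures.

B ≈ 54.5 μT

Each side is a finite straight segment at perpendicular distance d = a/(2 tan(π/4)) = 0.0585 m from the centre, with end-angles ±π/4.
One side contributes B₁ = (μ₀I/4πd)·2 sin(π/4) = 1.36×10⁻⁵ T.
All 4 sides add in the same direction: B = 4 × 1.36×10⁻⁵ = 5.45×10⁻⁵ T.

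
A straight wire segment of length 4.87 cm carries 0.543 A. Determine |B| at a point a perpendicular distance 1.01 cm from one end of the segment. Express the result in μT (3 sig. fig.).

B ≈ 5.26 μT

For a finite straight segment, B = (μ₀I/4πd)(sinθ₁ + sinθ₂), where θ₁, θ₂ are the angles from the perpendicular to each end.
The perpendicular foot is at one end, so the two end-offsets along the wire are 0 and L = 0.0487 m.
sinθ₁ = 0/√(0²+0.0101²) = 0.0000; sinθ₂ = 0.0487/√(0.0487²+0.0101²) = 0.9792.
B = (4π×10⁻⁷ × 0.543) / (4π × 0.0101) × (0.0000 + 0.9792) = 5.26×10⁻⁶ T.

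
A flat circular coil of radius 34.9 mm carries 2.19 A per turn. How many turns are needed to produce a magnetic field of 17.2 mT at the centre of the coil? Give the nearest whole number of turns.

N = 436

For an N-turn coil, B = Nμ₀I/(2R). A single turn gives B₁ = 3.94×10⁻⁵ T with R = 0.0349 m.
N = B/B₁ = 1.72×10⁻² / 3.94×10⁻⁵ = 436.24.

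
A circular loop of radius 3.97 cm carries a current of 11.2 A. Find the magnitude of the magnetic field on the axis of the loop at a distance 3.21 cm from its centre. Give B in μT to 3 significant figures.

B ≈ 83.3 μT

On the axis of a circular loop, B = μ₀IR² / [2(R²+z²)^(3/2)].
R² + z² = (0.0397)² + (0.0321)² = 0.002607 m², and (R²+z²)^(3/2) = 1.33×10⁻⁴ m³.
B = (4π×10⁻⁷ × 11.2 × 0.001576) / (2 × 1.33×10⁻⁴) = 8.33×10⁻⁵ T.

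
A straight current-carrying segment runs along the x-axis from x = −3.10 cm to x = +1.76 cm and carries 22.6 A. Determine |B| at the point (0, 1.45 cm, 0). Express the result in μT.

B ≈ 261 μT

For a finite straight segment, B = (μ₀I/4πd)(sinθ₁ + sinθ₂), where θ₁, θ₂ are the angles from the perpendicular to each end.
The perpendicular distance is d = 0.0145 m; the end-offsets along the wire are a = 0.031 m and b = 0.0176 m.
sinθ₁ = 0.031/√(0.031²+0.0145²) = 0.9058; sinθ₂ = 0.0176/√(0.0176²+0.0145²) = 0.7718.
B = (4π×10⁻⁷ × 22.6) / (4π × 0.0145) × (0.9058 + 0.7718) = 2.61×10⁻⁴ T.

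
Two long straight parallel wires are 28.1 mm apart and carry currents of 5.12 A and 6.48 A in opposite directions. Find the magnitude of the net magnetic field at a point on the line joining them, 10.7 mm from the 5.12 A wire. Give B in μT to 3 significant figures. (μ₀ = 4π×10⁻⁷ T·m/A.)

B ≈ 170 μT

Each long wire gives B = μ₀I/(2πd). Distances are d₁ = 0.0107 m and d₂ = 0.0174 m.
B₁ = 9.57×10⁻⁵ T, B₂ = 7.45×10⁻⁵ T.
Between antiparallel currents both contributions point the same way, so they add. B = B₁ + B₂ = 9.57×10⁻⁵ + 7.45×10⁻⁵ = 1.70×10⁻⁴ T.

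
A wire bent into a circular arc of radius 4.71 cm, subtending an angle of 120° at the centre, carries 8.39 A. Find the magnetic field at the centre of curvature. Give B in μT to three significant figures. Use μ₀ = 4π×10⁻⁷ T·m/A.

B ≈ 37.3 μT

The Biot–Savart field of a circular arc at its centre is B = μ₀Iφ/(4πR), with φ = 2.094 rad.
B = (4π×10⁻⁷ × 8.39 × 2.094) / (4π × 0.0471) = 3.73×10⁻⁵ T.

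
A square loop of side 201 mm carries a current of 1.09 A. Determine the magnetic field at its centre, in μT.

B ≈ 6.14 μT

Each side is a finite straight segment at perpendicular distance d = a/(2 tan(π/4)) = 0.1005 m from the centre, with end-angles ±π/4.
One side contributes B₁ = (μ₀I/4πd)·2 sin(π/4) = 1.53×10⁻⁶ T.
All 4 sides add in the same direction: B = 4 × 1.53×10⁻⁶ = 6.14×10⁻⁶ T.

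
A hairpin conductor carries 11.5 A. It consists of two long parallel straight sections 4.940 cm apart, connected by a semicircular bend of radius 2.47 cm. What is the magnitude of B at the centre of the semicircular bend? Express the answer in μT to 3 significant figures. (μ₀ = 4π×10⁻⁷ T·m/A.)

The semicircular arc contributes B_arc = μ₀I·π/(4πR) = μ₀I/(4R) = 1.46×10⁻⁴ T.
Each semi-infinite lead is at perpendicular distance R = 0.0247 m from the centre, with the perpendicular foot at its near end, so it contributes μ₀I/(4πR); both point the same way, together 9.31×10⁻⁵ T.
Arc and leads all point the same direction: B = 1.46×10⁻⁴ + 9.31×10⁻⁵ = 2.39×10⁻⁴ T.

B ≈ 239 μT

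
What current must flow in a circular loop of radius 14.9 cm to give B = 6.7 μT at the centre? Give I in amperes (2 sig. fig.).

At the centre of a circular loop B = μ₀I/(2R), so I = 2RB/μ₀.
With R = 0.149 m, I = 2 × 0.149 × 6.70×10⁻⁶ / (4π×10⁻⁷) = 1.59 A.

I ≈ 1.6 A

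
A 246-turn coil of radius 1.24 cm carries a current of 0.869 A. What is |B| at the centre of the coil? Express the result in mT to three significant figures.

B ≈ 10.8 mT

For an N-turn flat coil, B = Nμ₀I/(2R) with R = 0.0124 m.
B = 246 × 4.40×10⁻⁵ T = 1.08×10⁻² T.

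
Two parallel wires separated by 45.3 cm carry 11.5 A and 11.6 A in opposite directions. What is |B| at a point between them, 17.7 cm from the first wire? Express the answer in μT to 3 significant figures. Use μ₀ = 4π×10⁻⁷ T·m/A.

B ≈ 21.4 μT

Each long wire gives B = μ₀I/(2πd). Distances are d₁ = 0.177 m and d₂ = 0.276 m.
B₁ = 1.30×10⁻⁵ T, B₂ = 8.41×10⁻⁶ T.
Between antiparallel currents both contributions point the same way, so they add. B = B₁ + B₂ = 1.30×10⁻⁵ + 8.41×10⁻⁶ = 2.14×10⁻⁵ T.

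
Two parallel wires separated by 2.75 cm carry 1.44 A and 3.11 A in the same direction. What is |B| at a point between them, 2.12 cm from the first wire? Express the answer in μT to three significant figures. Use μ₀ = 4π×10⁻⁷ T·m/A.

B ≈ 85.1 μT

Each long wire gives B = μ₀I/(2πd). Distances are d₁ = 0.0212 m and d₂ = 0.0063 m.
B₁ = 1.36×10⁻⁵ T, B₂ = 9.87×10⁻⁵ T.
Between parallel currents the two contributions point in opposite directions, so they subtract. B = |B₁ − B₂| = |1.36×10⁻⁵ − 9.87×10⁻⁵| = 8.51×10⁻⁵ T.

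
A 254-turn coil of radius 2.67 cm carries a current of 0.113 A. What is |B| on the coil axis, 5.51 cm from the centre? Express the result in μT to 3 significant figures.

B ≈ 56.0 μT

For an N-turn flat coil, B = Nμ₀IR²/[2(R²+z²)^(3/2)] with R = 0.0267 m, z = 0.0551 m.
B = 254 × 2.21×10⁻⁷ T = 5.60×10⁻⁵ T.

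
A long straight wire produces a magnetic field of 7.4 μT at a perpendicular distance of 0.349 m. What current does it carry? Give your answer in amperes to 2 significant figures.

I ≈ 13 A

For a long straight wire B = μ₀I/(2πd), so I = 2πdB/μ₀.
I = 2π × 0.349 × 7.40×10⁻⁶ / (4π×10⁻⁷) = 12.9 A.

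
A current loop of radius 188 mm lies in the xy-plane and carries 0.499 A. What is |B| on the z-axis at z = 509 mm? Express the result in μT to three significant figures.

On the axis of a circular loop, B = μ₀IR² / [2(R²+z²)^(3/2)].
R² + z² = (0.188)² + (0.509)² = 0.2944 m², and (R²+z²)^(3/2) = 0.160 m³.
B = (4π×10⁻⁷ × 0.499 × 0.03534) / (2 × 0.160) = 6.94×10⁻⁸ T.

B ≈ 0.0694 μT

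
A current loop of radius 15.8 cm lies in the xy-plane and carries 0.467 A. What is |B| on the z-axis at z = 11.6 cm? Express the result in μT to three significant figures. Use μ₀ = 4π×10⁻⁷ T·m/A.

On the axis of a circular loop, B = μ₀IR² / [2(R²+z²)^(3/2)].
R² + z² = (0.158)² + (0.116)² = 0.03842 m², and (R²+z²)^(3/2) = 7.53×10⁻³ m³.
B = (4π×10⁻⁷ × 0.467 × 0.02496) / (2 × 7.53×10⁻³) = 9.73×10⁻⁷ T.

B ≈ 0.973 μT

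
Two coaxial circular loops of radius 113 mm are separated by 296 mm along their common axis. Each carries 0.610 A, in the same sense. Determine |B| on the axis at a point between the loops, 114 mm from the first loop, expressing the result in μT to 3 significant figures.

B ≈ 1.68 μT

Each loop contributes B = μ₀IR²/[2(R²+z²)^(3/2)] on the axis, with z measured from that loop.
Loop 1 (z = 0.114 m): B₁ = 1.18×10⁻⁶ T. Loop 2 (z = 0.182 m): B₂ = 4.98×10⁻⁷ T.
The fields add: B = B₁ + B₂ = 1.68×10⁻⁶ T.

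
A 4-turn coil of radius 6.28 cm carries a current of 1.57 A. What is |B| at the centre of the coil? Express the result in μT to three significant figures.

B ≈ 62.8 μT

For an N-turn flat coil, B = Nμ₀I/(2R) with R = 0.0628 m.
B = 4 × 1.57×10⁻⁵ T = 6.28×10⁻⁵ T.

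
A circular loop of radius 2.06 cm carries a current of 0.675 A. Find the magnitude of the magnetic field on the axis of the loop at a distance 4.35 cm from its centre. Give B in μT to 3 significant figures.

On the axis of a circular loop, B = μ₀IR² / [2(R²+z²)^(3/2)].
R² + z² = (0.0206)² + (0.0435)² = 0.002317 m², and (R²+z²)^(3/2) = 1.12×10⁻⁴ m³.
B = (4π×10⁻⁷ × 0.675 × 0.0004244) / (2 × 1.12×10⁻⁴) = 1.61×10⁻⁶ T.

B ≈ 1.61 μT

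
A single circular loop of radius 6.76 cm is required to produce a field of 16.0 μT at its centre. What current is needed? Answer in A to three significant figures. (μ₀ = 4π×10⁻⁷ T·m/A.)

I ≈ 1.72 A

At the centre of a circular loop B = μ₀I/(2R), so I = 2RB/μ₀.
With R = 0.0676 m, I = 2 × 0.0676 × 1.60×10⁻⁵ / (4π×10⁻⁷) = 1.72 A.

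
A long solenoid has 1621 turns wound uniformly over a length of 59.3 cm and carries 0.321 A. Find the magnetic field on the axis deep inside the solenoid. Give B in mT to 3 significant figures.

Inside a long solenoid, B = μ₀nI with n = 2734 turns/m.
B = 4π×10⁻⁷ × 2734 × 0.321 = 1.10×10⁻³ T.

B ≈ 1.10 mT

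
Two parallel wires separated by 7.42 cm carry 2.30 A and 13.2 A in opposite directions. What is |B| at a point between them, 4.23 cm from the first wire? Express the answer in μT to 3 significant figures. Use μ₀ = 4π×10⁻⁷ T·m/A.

B ≈ 93.6 μT

Each long wire gives B = μ₀I/(2πd). Distances are d₁ = 0.0423 m and d₂ = 0.0319 m.
B₁ = 1.09×10⁻⁵ T, B₂ = 8.28×10⁻⁵ T.
Between antiparallel currents both contributions point the same way, so they add. B = B₁ + B₂ = 1.09×10⁻⁵ + 8.28×10⁻⁵ = 9.36×10⁻⁵ T.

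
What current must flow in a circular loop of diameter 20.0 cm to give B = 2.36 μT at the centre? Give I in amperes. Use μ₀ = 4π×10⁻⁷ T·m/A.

I ≈ 0.376 A

At the centre of a circular loop B = μ₀I/(2R), so I = 2RB/μ₀.
With R = 0.1 m, I = 2 × 0.1 × 2.36×10⁻⁶ / (4π×10⁻⁷) = 0.376 A.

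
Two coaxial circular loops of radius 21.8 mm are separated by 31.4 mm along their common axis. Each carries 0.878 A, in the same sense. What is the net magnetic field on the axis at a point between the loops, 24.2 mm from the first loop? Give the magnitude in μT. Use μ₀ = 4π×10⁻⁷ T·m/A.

B ≈ 29.3 μT

Each loop contributes B = μ₀IR²/[2(R²+z²)^(3/2)] on the axis, with z measured from that loop.
Loop 1 (z = 0.0242 m): B₁ = 7.59×10⁻⁶ T. Loop 2 (z = 0.0072 m): B₂ = 2.17×10⁻⁵ T.
The fields add: B = B₁ + B₂ = 2.93×10⁻⁵ T.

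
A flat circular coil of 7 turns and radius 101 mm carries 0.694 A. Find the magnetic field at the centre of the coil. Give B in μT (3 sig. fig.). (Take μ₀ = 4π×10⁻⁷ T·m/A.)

B ≈ 30.2 μT

For an N-turn flat coil, B = Nμ₀I/(2R) with R = 0.101 m.
B = 7 × 4.32×10⁻⁶ T = 3.02×10⁻⁵ T.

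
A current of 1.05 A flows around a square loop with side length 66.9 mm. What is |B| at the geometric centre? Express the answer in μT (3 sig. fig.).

Each side is a finite straight segment at perpendicular distance d = a/(2 tan(π/4)) = 0.03345 m from the centre, with end-angles ±π/4.
One side contributes B₁ = (μ₀I/4πd)·2 sin(π/4) = 4.44×10⁻⁶ T.
All 4 sides add in the same direction: B = 4 × 4.44×10⁻⁶ = 1.78×10⁻⁵ T.

B ≈ 17.8 μT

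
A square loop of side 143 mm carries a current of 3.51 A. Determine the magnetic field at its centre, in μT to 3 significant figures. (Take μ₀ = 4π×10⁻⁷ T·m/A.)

Each side is a finite straight segment at perpendicular distance d = a/(2 tan(π/4)) = 0.0715 m from the centre, with end-angles ±π/4.
One side contributes B₁ = (μ₀I/4πd)·2 sin(π/4) = 6.94×10⁻⁶ T.
All 4 sides add in the same direction: B = 4 × 6.94×10⁻⁶ = 2.78×10⁻⁵ T.

B ≈ 27.8 μT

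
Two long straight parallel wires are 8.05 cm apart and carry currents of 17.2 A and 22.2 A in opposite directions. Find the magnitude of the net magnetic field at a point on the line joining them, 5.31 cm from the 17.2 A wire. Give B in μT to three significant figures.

B ≈ 227 μT

Each long wire gives B = μ₀I/(2πd). Distances are d₁ = 0.0531 m and d₂ = 0.0274 m.
B₁ = 6.48×10⁻⁵ T, B₂ = 1.62×10⁻⁴ T.
Between antiparallel currents both contributions point the same way, so they add. B = B₁ + B₂ = 6.48×10⁻⁵ + 1.62×10⁻⁴ = 2.27×10⁻⁴ T.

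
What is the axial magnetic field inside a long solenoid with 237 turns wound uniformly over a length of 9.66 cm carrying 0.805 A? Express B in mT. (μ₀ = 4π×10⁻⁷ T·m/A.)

B ≈ 2.48 mT

Inside a long solenoid, B = μ₀nI with n = 2453 turns/m.
B = 4π×10⁻⁷ × 2453 × 0.805 = 2.48×10⁻³ T.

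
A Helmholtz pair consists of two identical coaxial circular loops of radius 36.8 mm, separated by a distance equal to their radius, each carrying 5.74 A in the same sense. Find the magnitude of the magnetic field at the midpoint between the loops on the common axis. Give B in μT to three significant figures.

B ≈ 140 μT

Each loop contributes B = μ₀IR²/[2(R²+z²)^(3/2)] on the axis, with z measured from that loop.
Loop 1 (z = 0.0184 m): B₁ = 7.01×10⁻⁵ T. Loop 2 (z = 0.0184 m): B₂ = 7.01×10⁻⁵ T.
The fields add: B = B₁ + B₂ = 1.40×10⁻⁴ T.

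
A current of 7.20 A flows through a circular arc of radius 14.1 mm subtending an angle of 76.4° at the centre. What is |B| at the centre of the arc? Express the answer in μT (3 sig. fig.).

The Biot–Savart field of a circular arc at its centre is B = μ₀Iφ/(4πR), with φ = 1.333 rad.
B = (4π×10⁻⁷ × 7.20 × 1.333) / (4π × 0.0141) = 6.81×10⁻⁵ T.

B ≈ 68.1 μT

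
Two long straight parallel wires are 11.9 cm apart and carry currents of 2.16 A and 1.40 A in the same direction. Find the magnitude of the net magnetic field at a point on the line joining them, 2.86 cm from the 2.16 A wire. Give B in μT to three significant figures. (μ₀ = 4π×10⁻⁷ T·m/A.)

Each long wire gives B = μ₀I/(2πd). Distances are d₁ = 0.0286 m and d₂ = 0.0904 m.
B₁ = 1.51×10⁻⁵ T, B₂ = 3.10×10⁻⁶ T.
Between parallel currents the two contributions point in opposite directions, so they subtract. B = |B₁ − B₂| = |1.51×10⁻⁵ − 3.10×10⁻⁶| = 1.20×10⁻⁵ T.

B ≈ 12.0 μT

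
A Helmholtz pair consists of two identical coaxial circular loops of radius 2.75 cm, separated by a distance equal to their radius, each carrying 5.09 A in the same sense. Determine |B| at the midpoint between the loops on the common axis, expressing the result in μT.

B ≈ 166 μT

Each loop contributes B = μ₀IR²/[2(R²+z²)^(3/2)] on the axis, with z measured from that loop.
Loop 1 (z = 0.01375 m): B₁ = 8.32×10⁻⁵ T. Loop 2 (z = 0.01375 m): B₂ = 8.32×10⁻⁵ T.
The fields add: B = B₁ + B₂ = 1.66×10⁻⁴ T.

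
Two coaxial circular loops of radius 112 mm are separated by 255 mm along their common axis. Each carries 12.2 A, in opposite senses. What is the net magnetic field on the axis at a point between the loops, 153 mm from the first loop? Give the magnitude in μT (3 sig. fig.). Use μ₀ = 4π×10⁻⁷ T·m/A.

Each loop contributes B = μ₀IR²/[2(R²+z²)^(3/2)] on the axis, with z measured from that loop.
Loop 1 (z = 0.153 m): B₁ = 1.41×10⁻⁵ T. Loop 2 (z = 0.102 m): B₂ = 2.77×10⁻⁵ T.
The fields oppose: B = |B₁ − B₂| = 1.36×10⁻⁵ T.

B ≈ 13.6 μT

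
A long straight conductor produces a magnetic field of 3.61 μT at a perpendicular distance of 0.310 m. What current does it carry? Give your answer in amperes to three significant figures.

For a long straight wire B = μ₀I/(2πd), so I = 2πdB/μ₀.
I = 2π × 0.31 × 3.61×10⁻⁶ / (4π×10⁻⁷) = 5.60 A.

I ≈ 5.60 A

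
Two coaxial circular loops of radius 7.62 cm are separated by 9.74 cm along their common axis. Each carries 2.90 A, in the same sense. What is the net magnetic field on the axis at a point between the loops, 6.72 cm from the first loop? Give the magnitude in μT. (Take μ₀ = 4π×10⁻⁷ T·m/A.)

B ≈ 29.3 μT

Each loop contributes B = μ₀IR²/[2(R²+z²)^(3/2)] on the axis, with z measured from that loop.
Loop 1 (z = 0.0672 m): B₁ = 1.01×10⁻⁵ T. Loop 2 (z = 0.0302 m): B₂ = 1.92×10⁻⁵ T.
The fields add: B = B₁ + B₂ = 2.93×10⁻⁵ T.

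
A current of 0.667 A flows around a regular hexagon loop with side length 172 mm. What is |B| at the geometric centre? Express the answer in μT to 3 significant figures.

B ≈ 2.69 μT

Each side is a finite straight segment at perpendicular distance d = a/(2 tan(π/6)) = 0.149 m from the centre, with end-angles ±π/6.
One side contributes B₁ = (μ₀I/4πd)·2 sin(π/6) = 4.48×10⁻⁷ T.
All 6 sides add in the same direction: B = 6 × 4.48×10⁻⁷ = 2.69×10⁻⁶ T.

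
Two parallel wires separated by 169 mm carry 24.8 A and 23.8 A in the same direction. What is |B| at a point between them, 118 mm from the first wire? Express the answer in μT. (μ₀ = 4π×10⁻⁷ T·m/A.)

B ≈ 51.3 μT

Each long wire gives B = μ₀I/(2πd). Distances are d₁ = 0.118 m and d₂ = 0.051 m.
B₁ = 4.20×10⁻⁵ T, B₂ = 9.33×10⁻⁵ T.
Between parallel currents the two contributions point in opposite directions, so they subtract. B = |B₁ − B₂| = |4.20×10⁻⁵ − 9.33×10⁻⁵| = 5.13×10⁻⁵ T.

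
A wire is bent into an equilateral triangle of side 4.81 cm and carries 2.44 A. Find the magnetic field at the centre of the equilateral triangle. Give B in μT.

Each side is a finite straight segment at perpendicular distance d = a/(2 tan(π/3)) = 0.01389 m from the centre, with end-angles ±π/3.
One side contributes B₁ = (μ₀I/4πd)·2 sin(π/3) = 3.04×10⁻⁵ T.
All 3 sides add in the same direction: B = 3 × 3.04×10⁻⁵ = 9.13×10⁻⁵ T.

B ≈ 91.3 μT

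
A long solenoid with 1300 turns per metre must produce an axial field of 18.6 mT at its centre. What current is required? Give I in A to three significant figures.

I ≈ 11.4 A

Inside a long solenoid B = μ₀nI with n = 1300 m⁻¹, so I = B/(μ₀n).
I = 1.86×10⁻² / (4π×10⁻⁷ × 1300) = 11.4 A.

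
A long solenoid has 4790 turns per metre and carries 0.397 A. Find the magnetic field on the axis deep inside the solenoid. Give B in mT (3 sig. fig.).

B ≈ 2.39 mT

Inside a long solenoid, B = μ₀nI with n = 4790 turns/m.
B = 4π×10⁻⁷ × 4790 × 0.397 = 2.39×10⁻³ T.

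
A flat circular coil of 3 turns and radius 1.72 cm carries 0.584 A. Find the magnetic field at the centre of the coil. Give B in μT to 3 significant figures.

B ≈ 64.0 μT

For an N-turn flat coil, B = Nμ₀I/(2R) with R = 0.0172 m.
B = 3 × 2.13×10⁻⁵ T = 6.40×10⁻⁵ T.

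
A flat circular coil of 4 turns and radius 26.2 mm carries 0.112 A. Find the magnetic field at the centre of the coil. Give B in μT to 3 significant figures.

B ≈ 10.7 μT

For an N-turn flat coil, B = Nμ₀I/(2R) with R = 0.0262 m.
B = 4 × 2.69×10⁻⁶ T = 1.07×10⁻⁵ T.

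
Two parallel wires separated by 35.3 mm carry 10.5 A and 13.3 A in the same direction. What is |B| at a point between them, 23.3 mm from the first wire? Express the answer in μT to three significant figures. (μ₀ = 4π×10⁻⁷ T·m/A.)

B ≈ 132 μT

Each long wire gives B = μ₀I/(2πd). Distances are d₁ = 0.0233 m and d₂ = 0.012 m.
B₁ = 9.01×10⁻⁵ T, B₂ = 2.22×10⁻⁴ T.
Between parallel currents the two contributions point in opposite directions, so they subtract. B = |B₁ − B₂| = |9.01×10⁻⁵ − 2.22×10⁻⁴| = 1.32×10⁻⁴ T.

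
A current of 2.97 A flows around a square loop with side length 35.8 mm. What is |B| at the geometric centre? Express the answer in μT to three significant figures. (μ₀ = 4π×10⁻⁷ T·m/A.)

Each side is a finite straight segment at perpendicular distance d = a/(2 tan(π/4)) = 0.0179 m from the centre, with end-angles ±π/4.
One side contributes B₁ = (μ₀I/4πd)·2 sin(π/4) = 2.35×10⁻⁵ T.
All 4 sides add in the same direction: B = 4 × 2.35×10⁻⁵ = 9.39×10⁻⁵ T.

B ≈ 93.9 μT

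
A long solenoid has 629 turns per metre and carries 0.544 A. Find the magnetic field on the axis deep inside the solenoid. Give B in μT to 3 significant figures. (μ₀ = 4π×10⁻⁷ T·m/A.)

Inside a long solenoid, B = μ₀nI with n = 629 turns/m.
B = 4π×10⁻⁷ × 629 × 0.544 = 4.30×10⁻⁴ T.

B ≈ 430 μT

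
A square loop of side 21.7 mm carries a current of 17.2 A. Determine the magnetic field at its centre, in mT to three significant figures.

Each side is a finite straight segment at perpendicular distance d = a/(2 tan(π/4)) = 0.01085 m from the centre, with end-angles ±π/4.
One side contributes B₁ = (μ₀I/4πd)·2 sin(π/4) = 2.24×10⁻⁴ T.
All 4 sides add in the same direction: B = 4 × 2.24×10⁻⁴ = 8.97×10⁻⁴ T.

B ≈ 0.897 mT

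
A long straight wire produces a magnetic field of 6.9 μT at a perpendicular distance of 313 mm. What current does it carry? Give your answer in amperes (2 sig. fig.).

I ≈ 11 A

For a long straight wire B = μ₀I/(2πd), so I = 2πdB/μ₀.
I = 2π × 0.313 × 6.90×10⁻⁶ / (4π×10⁻⁷) = 10.8 A.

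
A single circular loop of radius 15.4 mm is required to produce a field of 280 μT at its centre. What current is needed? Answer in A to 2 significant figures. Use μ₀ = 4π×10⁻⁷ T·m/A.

I ≈ 6.9 A

At the centre of a circular loop B = μ₀I/(2R), so I = 2RB/μ₀.
With R = 0.0154 m, I = 2 × 0.0154 × 2.80×10⁻⁴ / (4π×10⁻⁷) = 6.86 A.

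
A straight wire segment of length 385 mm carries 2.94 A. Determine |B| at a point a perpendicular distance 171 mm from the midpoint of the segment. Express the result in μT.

B ≈ 2.57 μT

For a finite straight segment, B = (μ₀I/4πd)(sinθ₁ + sinθ₂), where θ₁, θ₂ are the angles from the perpendicular to each end.
The perpendicular from the point meets the wire at its midpoint, so each end is L/2 = 0.1925 m away along the wire.
sinθ₁ = 0.1925/√(0.1925²+0.171²) = 0.7476; sinθ₂ = 0.1925/√(0.1925²+0.171²) = 0.7476.
B = (4π×10⁻⁷ × 2.94) / (4π × 0.171) × (0.7476 + 0.7476) = 2.57×10⁻⁶ T.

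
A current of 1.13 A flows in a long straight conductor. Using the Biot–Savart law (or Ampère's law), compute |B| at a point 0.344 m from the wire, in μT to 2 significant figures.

For an infinitely long straight wire, B = μ₀I/(2πd).
B = (4π×10⁻⁷ × 1.13) / (2π × 0.344) = 6.57×10⁻⁷ T.

B ≈ 0.66 μT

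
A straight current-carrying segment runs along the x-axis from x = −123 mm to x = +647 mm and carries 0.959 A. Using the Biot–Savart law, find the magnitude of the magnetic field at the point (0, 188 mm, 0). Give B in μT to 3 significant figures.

For a finite straight segment, B = (μ₀I/4πd)(sinθ₁ + sinθ₂), where θ₁, θ₂ are the angles from the perpendicular to each end.
The perpendicular distance is d = 0.188 m; the end-offsets along the wire are a = 0.123 m and b = 0.647 m.
sinθ₁ = 0.123/√(0.123²+0.188²) = 0.5475; sinθ₂ = 0.647/√(0.647²+0.188²) = 0.9603.
B = (4π×10⁻⁷ × 0.959) / (4π × 0.188) × (0.5475 + 0.9603) = 7.69×10⁻⁷ T.

B ≈ 0.769 μT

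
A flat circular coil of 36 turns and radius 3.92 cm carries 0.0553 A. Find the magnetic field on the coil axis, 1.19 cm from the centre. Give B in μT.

B ≈ 28.0 μT

For an N-turn flat coil, B = Nμ₀IR²/[2(R²+z²)^(3/2)] with R = 0.0392 m, z = 0.0119 m.
B = 36 × 7.77×10⁻⁷ T = 2.80×10⁻⁵ T.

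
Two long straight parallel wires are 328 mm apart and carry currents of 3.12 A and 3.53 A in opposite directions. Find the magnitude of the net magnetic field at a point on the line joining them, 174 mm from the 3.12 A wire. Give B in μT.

B ≈ 8.17 μT

Each long wire gives B = μ₀I/(2πd). Distances are d₁ = 0.174 m and d₂ = 0.154 m.
B₁ = 3.59×10⁻⁶ T, B₂ = 4.58×10⁻⁶ T.
Between antiparallel currents both contributions point the same way, so they add. B = B₁ + B₂ = 3.59×10⁻⁶ + 4.58×10⁻⁶ = 8.17×10⁻⁶ T.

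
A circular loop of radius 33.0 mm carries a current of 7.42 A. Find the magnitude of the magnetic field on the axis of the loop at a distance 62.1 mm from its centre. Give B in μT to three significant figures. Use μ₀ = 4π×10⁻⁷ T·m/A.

On the axis of a circular loop, B = μ₀IR² / [2(R²+z²)^(3/2)].
R² + z² = (0.033)² + (0.0621)² = 0.004945 m², and (R²+z²)^(3/2) = 3.48×10⁻⁴ m³.
B = (4π×10⁻⁷ × 7.42 × 0.001089) / (2 × 3.48×10⁻⁴) = 1.46×10⁻⁵ T.

B ≈ 14.6 μT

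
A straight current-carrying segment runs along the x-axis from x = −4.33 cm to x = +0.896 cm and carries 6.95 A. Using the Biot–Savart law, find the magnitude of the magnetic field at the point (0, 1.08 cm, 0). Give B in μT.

For a finite straight segment, B = (μ₀I/4πd)(sinθ₁ + sinθ₂), where θ₁, θ₂ are the angles from the perpendicular to each end.
The perpendicular distance is d = 0.0108 m; the end-offsets along the wire are a = 0.0433 m and b = 0.00896 m.
sinθ₁ = 0.0433/√(0.0433²+0.0108²) = 0.9703; sinθ₂ = 0.00896/√(0.00896²+0.0108²) = 0.6385.
B = (4π×10⁻⁷ × 6.95) / (4π × 0.0108) × (0.9703 + 0.6385) = 1.04×10⁻⁴ T.

B ≈ 104 μT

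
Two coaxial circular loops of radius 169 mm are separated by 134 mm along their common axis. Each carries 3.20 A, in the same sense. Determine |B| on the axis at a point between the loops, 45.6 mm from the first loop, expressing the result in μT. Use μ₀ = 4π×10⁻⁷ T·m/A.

Each loop contributes B = μ₀IR²/[2(R²+z²)^(3/2)] on the axis, with z measured from that loop.
Loop 1 (z = 0.0456 m): B₁ = 1.07×10⁻⁵ T. Loop 2 (z = 0.0884 m): B₂ = 8.28×10⁻⁶ T.
The fields add: B = B₁ + B₂ = 1.90×10⁻⁵ T.

B ≈ 19.0 μT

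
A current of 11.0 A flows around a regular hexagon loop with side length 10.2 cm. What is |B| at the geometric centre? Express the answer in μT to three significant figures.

B ≈ 74.7 μT

Each side is a finite straight segment at perpendicular distance d = a/(2 tan(π/6)) = 0.08833 m from the centre, with end-angles ±π/6.
One side contributes B₁ = (μ₀I/4πd)·2 sin(π/6) = 1.25×10⁻⁵ T.
All 6 sides add in the same direction: B = 6 × 1.25×10⁻⁵ = 7.47×10⁻⁵ T.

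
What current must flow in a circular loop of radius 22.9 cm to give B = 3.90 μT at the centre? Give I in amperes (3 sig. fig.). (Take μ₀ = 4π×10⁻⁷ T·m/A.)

I ≈ 1.42 A

At the centre of a circular loop B = μ₀I/(2R), so I = 2RB/μ₀.
With R = 0.229 m, I = 2 × 0.229 × 3.90×10⁻⁶ / (4π×10⁻⁷) = 1.42 A.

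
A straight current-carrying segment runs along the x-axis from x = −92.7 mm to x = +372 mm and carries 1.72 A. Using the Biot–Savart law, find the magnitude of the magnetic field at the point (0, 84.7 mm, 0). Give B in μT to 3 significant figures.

For a finite straight segment, B = (μ₀I/4πd)(sinθ₁ + sinθ₂), where θ₁, θ₂ are the angles from the perpendicular to each end.
The perpendicular distance is d = 0.0847 m; the end-offsets along the wire are a = 0.0927 m and b = 0.372 m.
sinθ₁ = 0.0927/√(0.0927²+0.0847²) = 0.7382; sinθ₂ = 0.372/√(0.372²+0.0847²) = 0.9750.
B = (4π×10⁻⁷ × 1.72) / (4π × 0.0847) × (0.7382 + 0.9750) = 3.48×10⁻⁶ T.

B ≈ 3.48 μT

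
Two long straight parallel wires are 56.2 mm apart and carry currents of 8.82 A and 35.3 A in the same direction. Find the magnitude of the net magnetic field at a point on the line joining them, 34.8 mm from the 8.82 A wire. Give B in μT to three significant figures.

B ≈ 279 μT

Each long wire gives B = μ₀I/(2πd). Distances are d₁ = 0.0348 m and d₂ = 0.0214 m.
B₁ = 5.07×10⁻⁵ T, B₂ = 3.30×10⁻⁴ T.
Between parallel currents the two contributions point in opposite directions, so they subtract. B = |B₁ − B₂| = |5.07×10⁻⁵ − 3.30×10⁻⁴| = 2.79×10⁻⁴ T.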